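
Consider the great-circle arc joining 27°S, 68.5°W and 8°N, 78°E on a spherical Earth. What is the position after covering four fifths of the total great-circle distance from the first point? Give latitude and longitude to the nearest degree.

Write both endpoints as unit vectors p₁, p₂ with components (cos φ cos λ, cos φ sin λ, sin φ).
The central angle between the endpoints is δ = arccos(p₁·p₂) ≈ 2.496 rad (143.0°).
Interpolate at f = 4/5 with slerp weights a = sin((1−f)δ)/sin δ ≈ 0.796, b = sin(fδ)/sin δ ≈ 1.514.
p = a·p₁ + b·p₂ ≈ (0.572, 0.807, -0.151); φ = arcsin(p_z) ≈ -8.67°, λ = atan2(p_y, p_x) ≈ 54.67°.

≈ 9°S, 55°E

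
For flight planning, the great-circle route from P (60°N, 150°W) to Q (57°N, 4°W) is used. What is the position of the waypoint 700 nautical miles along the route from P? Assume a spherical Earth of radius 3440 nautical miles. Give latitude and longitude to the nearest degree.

The haversine formula gives a central angle δ ≈ 1.047 rad (60.0°) between the endpoints. The total great-circle distance is δ·R ≈ 1.047 × 3440 ≈ 3600 nmi, so the target fraction is f = 700/3600 ≈ 0.194.
Interpolate at f ≈ 0.194 with slerp weights a = sin((1−f)δ)/sin δ ≈ 0.863, b = sin(fδ)/sin δ ≈ 0.233.
p = a·p₁ + b·p₂ ≈ (-0.247, -0.224, 0.943); φ = arcsin(p_z) ≈ 70.52°, λ = atan2(p_y, p_x) ≈ -137.69°.

≈ (71°N, 138°W)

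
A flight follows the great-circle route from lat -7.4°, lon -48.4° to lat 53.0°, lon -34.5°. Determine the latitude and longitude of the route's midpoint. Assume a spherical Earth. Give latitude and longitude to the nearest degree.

Write both endpoints as unit vectors p₁, p₂ with components (cos φ cos λ, cos φ sin λ, sin φ).
The central angle between the endpoints is δ = arccos(p₁·p₂) ≈ 1.074 rad (61.5°).
Interpolate at f = 1/2 with slerp weights a = sin((1−f)δ)/sin δ ≈ 0.582, b = sin(fδ)/sin δ ≈ 0.582.
p = a·p₁ + b·p₂ ≈ (0.672, -0.630, 0.390); φ = arcsin(p_z) ≈ 22.94°, λ = atan2(p_y, p_x) ≈ -43.16°.

≈ lat 23°, lon -43°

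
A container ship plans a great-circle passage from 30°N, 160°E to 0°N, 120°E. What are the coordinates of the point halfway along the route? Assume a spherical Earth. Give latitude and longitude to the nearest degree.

≈ 16°N, 139°E

From cos δ = sin φ₁ sin φ₂ + cos φ₁ cos φ₂ cos Δλ, the central angle is δ ≈ 0.845 rad (48.4°).
Interpolate at f = 1/2 with slerp weights a = sin((1−f)δ)/sin δ ≈ 0.548, b = sin(fδ)/sin δ ≈ 0.548.
p = a·p₁ + b·p₂ ≈ (-0.720, 0.637, 0.274); φ = arcsin(p_z) ≈ 15.91°, λ = atan2(p_y, p_x) ≈ 138.50°.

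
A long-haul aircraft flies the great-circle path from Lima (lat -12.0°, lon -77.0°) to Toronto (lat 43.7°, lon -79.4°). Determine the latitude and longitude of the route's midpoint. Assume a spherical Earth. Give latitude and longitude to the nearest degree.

Convert each endpoint to a unit vector on the sphere (x = cos φ cos λ, y = cos φ sin λ, z = sin φ).
The central angle between the endpoints is δ = arccos(p₁·p₂) ≈ 0.973 rad (55.7°).
Interpolate at f = 1/2 with slerp weights a = sin((1−f)δ)/sin δ ≈ 0.566, b = sin(fδ)/sin δ ≈ 0.566.
p = a·p₁ + b·p₂ ≈ (0.200, -0.941, 0.273); φ = arcsin(p_z) ≈ 15.85°, λ = atan2(p_y, p_x) ≈ -78.02°.

≈ lat 16°, lon -78°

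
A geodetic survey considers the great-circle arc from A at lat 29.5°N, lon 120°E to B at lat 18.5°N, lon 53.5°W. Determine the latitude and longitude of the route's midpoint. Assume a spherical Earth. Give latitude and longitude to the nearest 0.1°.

≈ lat 80.9°N, lon 3.8°W

Write both endpoints as unit vectors p₁, p₂ with components (cos φ cos λ, cos φ sin λ, sin φ).
The central angle between the endpoints is δ = arccos(p₁·p₂) ≈ 2.297 rad (131.6°).
Interpolate at f = 1/2 with slerp weights a = sin((1−f)δ)/sin δ ≈ 1.220, b = sin(fδ)/sin δ ≈ 1.220.
p = a·p₁ + b·p₂ ≈ (0.157, -0.010, 0.988); φ = arcsin(p_z) ≈ 80.93°, λ = atan2(p_y, p_x) ≈ -3.80°.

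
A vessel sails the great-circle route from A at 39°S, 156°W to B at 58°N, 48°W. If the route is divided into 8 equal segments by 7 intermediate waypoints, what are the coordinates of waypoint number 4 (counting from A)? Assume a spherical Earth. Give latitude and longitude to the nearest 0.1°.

≈ 15.4°N, 116.6°W

The haversine formula gives a central angle δ ≈ 2.293 rad (131.4°) between the endpoints.
Interpolate at f = 4/8 with slerp weights a = sin((1−f)δ)/sin δ ≈ 1.214, b = sin(fδ)/sin δ ≈ 1.214.
p = a·p₁ + b·p₂ ≈ (-0.432, -0.862, 0.266); φ = arcsin(p_z) ≈ 15.40°, λ = atan2(p_y, p_x) ≈ -116.59°.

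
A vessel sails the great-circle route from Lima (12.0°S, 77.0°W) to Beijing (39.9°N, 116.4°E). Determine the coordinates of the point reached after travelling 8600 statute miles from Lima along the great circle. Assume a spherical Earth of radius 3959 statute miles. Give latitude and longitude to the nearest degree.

Write both endpoints as unit vectors p₁, p₂ with components (cos φ cos λ, cos φ sin λ, sin φ).
The central angle between the endpoints is δ = arccos(p₁·p₂) ≈ 2.613 rad (149.7°). The total great-circle distance is δ·R ≈ 2.613 × 3959 ≈ 10343 mi, so the target fraction is f = 8600/10343 ≈ 0.831.
Interpolate at f ≈ 0.831 with slerp weights a = sin((1−f)δ)/sin δ ≈ 0.845, b = sin(fδ)/sin δ ≈ 1.634.
p = a·p₁ + b·p₂ ≈ (-0.371, 0.318, 0.872); φ = arcsin(p_z) ≈ 60.74°, λ = atan2(p_y, p_x) ≈ 139.47°.

≈ 61°N, 139°E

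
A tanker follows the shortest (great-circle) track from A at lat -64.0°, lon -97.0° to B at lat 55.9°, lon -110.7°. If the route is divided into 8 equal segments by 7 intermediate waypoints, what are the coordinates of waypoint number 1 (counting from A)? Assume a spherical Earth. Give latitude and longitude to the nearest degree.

≈ lat -49°, lon -100°

Convert each endpoint to a unit vector on the sphere (x = cos φ cos λ, y = cos φ sin λ, z = sin φ).
The central angle between the endpoints is δ = arccos(p₁·p₂) ≈ 2.101 rad (120.4°).
Interpolate at f = 1/8 with slerp weights a = sin((1−f)δ)/sin δ ≈ 1.118, b = sin(fδ)/sin δ ≈ 0.301.
p = a·p₁ + b·p₂ ≈ (-0.119, -0.644, -0.756); φ = arcsin(p_z) ≈ -49.07°, λ = atan2(p_y, p_x) ≈ -100.50°.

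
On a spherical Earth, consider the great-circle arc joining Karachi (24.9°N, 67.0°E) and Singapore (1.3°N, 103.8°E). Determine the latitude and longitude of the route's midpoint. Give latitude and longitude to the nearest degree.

Convert each endpoint to a unit vector on the sphere (x = cos φ cos λ, y = cos φ sin λ, z = sin φ).
The central angle between the endpoints is δ = arccos(p₁·p₂) ≈ 0.744 rad (42.6°).
Interpolate at f = 1/2 with slerp weights a = sin((1−f)δ)/sin δ ≈ 0.537, b = sin(fδ)/sin δ ≈ 0.537.
p = a·p₁ + b·p₂ ≈ (0.062, 0.969, 0.238); φ = arcsin(p_z) ≈ 13.78°, λ = atan2(p_y, p_x) ≈ 86.33°.

≈ (14°N, 86°E)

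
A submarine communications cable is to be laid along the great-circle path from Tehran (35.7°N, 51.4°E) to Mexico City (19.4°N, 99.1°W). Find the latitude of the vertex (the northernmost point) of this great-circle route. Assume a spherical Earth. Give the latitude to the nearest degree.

The great circle lies in the plane with unit normal n̂ = (p₁ × p₂)/|p₁ × p₂|.
Here n̂_z ≈ -0.428; the vertex latitude is φ_max = arccos|n̂_z| ≈ 64.7°.
Check via Clairaut: cos φ_max = |cos φ₁| · sin C = cos(35.7°)·sin(31.8°) ≈ 0.428, again giving ≈ 64.7°.

≈ 65°N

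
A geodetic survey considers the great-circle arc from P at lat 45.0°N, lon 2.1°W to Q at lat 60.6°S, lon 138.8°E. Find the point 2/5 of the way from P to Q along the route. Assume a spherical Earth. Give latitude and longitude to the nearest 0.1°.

The haversine formula gives a central angle δ ≈ 2.658 rad (152.3°) between the endpoints.
Interpolate at f = 2/5 with slerp weights a = sin((1−f)δ)/sin δ ≈ 2.151, b = sin(fδ)/sin δ ≈ 1.880.
p = a·p₁ + b·p₂ ≈ (0.825, 0.552, -0.117); φ = arcsin(p_z) ≈ -6.73°, λ = atan2(p_y, p_x) ≈ 33.79°.

≈ lat 6.7°S, lon 33.8°E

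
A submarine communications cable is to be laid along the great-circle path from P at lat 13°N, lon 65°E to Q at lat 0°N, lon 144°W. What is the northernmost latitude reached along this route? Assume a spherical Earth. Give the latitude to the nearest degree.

The great circle lies in the plane with unit normal n̂ = (p₁ × p₂)/|p₁ × p₂|.
Here n̂_z ≈ +0.903; the vertex latitude is φ_max = arccos|n̂_z| ≈ 25.5°.

≈ 25°N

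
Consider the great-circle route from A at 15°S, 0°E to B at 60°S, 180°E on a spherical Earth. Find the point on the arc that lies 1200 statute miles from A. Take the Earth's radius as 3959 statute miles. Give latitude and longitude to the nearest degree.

The haversine formula gives a central angle δ ≈ 1.833 rad (105.0°) between the endpoints. The total great-circle distance is δ·R ≈ 1.833 × 3959 ≈ 7255 mi, so the target fraction is f = 1200/7255 ≈ 0.165.
Interpolate at f ≈ 0.165 with slerp weights a = sin((1−f)δ)/sin δ ≈ 1.034, b = sin(fδ)/sin δ ≈ 0.309.
p = a·p₁ + b·p₂ ≈ (0.845, -0.000, -0.535); φ = arcsin(p_z) ≈ -32.37°, λ = atan2(p_y, p_x) ≈ -0.00°.

≈ 32°S, 0°E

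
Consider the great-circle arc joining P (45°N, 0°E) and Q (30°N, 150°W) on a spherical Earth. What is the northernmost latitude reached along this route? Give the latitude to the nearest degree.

The great circle lies in the plane with unit normal n̂ = (p₁ × p₂)/|p₁ × p₂|.
Here n̂_z ≈ -0.311; the vertex latitude is φ_max = arccos|n̂_z| ≈ 71.9°.
Check via Clairaut: cos φ_max = |cos φ₁| · sin C = cos(45.0°)·sin(26.1°) ≈ 0.311, again giving ≈ 71.9°.

≈ 72°N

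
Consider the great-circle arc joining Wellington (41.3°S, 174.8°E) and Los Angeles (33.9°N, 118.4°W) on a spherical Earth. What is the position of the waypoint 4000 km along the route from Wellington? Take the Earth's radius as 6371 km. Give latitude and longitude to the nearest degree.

≈ 15°S, 157°W

Convert each endpoint to a unit vector on the sphere (x = cos φ cos λ, y = cos φ sin λ, z = sin φ).
The central angle between the endpoints is δ = arccos(p₁·p₂) ≈ 1.694 rad (97.0°). The total great-circle distance is δ·R ≈ 1.694 × 6371 ≈ 10790 km, so the target fraction is f = 4000/10790 ≈ 0.371.
Interpolate at f ≈ 0.371 with slerp weights a = sin((1−f)δ)/sin δ ≈ 0.882, b = sin(fδ)/sin δ ≈ 0.592.
p = a·p₁ + b·p₂ ≈ (-0.893, -0.372, -0.252); φ = arcsin(p_z) ≈ -14.59°, λ = atan2(p_y, p_x) ≈ -157.39°.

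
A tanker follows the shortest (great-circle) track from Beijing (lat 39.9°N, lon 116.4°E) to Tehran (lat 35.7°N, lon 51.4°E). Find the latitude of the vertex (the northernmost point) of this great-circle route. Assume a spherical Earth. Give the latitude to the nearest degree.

≈ 43°N

The great circle lies in the plane with unit normal n̂ = (p₁ × p₂)/|p₁ × p₂|.
Here n̂_z ≈ -0.733; the vertex latitude is φ_max = arccos|n̂_z| ≈ 42.9°.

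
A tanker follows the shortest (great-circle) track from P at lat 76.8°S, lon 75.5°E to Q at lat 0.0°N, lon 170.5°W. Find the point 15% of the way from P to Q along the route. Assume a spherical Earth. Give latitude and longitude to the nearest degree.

≈ lat 75°S, lon 136°E

From cos δ = sin φ₁ sin φ₂ + cos φ₁ cos φ₂ cos Δλ, the central angle is δ ≈ 1.664 rad (95.3°).
Interpolate at f = 0.15 with slerp weights a = sin((1−f)δ)/sin δ ≈ 0.992, b = sin(fδ)/sin δ ≈ 0.248.
p = a·p₁ + b·p₂ ≈ (-0.188, 0.178, -0.966); φ = arcsin(p_z) ≈ -74.98°, λ = atan2(p_y, p_x) ≈ 136.49°.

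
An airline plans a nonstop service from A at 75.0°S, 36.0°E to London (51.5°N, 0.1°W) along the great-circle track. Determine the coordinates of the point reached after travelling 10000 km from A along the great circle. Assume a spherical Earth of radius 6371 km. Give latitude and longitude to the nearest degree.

From cos δ = sin φ₁ sin φ₂ + cos φ₁ cos φ₂ cos Δλ, the central angle is δ ≈ 2.247 rad (128.7°). The total great-circle distance is δ·R ≈ 2.247 × 6371 ≈ 14315 km, so the target fraction is f = 10000/14315 ≈ 0.699.
Interpolate at f ≈ 0.699 with slerp weights a = sin((1−f)δ)/sin δ ≈ 0.803, b = sin(fδ)/sin δ ≈ 1.282.
p = a·p₁ + b·p₂ ≈ (0.966, 0.121, 0.227); φ = arcsin(p_z) ≈ 13.14°, λ = atan2(p_y, p_x) ≈ 7.13°.

≈ 13°N, 7°E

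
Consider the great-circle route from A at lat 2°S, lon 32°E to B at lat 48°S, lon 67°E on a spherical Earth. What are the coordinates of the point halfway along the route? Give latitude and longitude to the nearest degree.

≈ lat 26°S, lon 46°E

Convert each endpoint to a unit vector on the sphere (x = cos φ cos λ, y = cos φ sin λ, z = sin φ).
The central angle between the endpoints is δ = arccos(p₁·p₂) ≈ 0.960 rad (55.0°).
Interpolate at f = 1/2 with slerp weights a = sin((1−f)δ)/sin δ ≈ 0.564, b = sin(fδ)/sin δ ≈ 0.564.
p = a·p₁ + b·p₂ ≈ (0.625, 0.646, -0.439); φ = arcsin(p_z) ≈ -26.01°, λ = atan2(p_y, p_x) ≈ 45.93°.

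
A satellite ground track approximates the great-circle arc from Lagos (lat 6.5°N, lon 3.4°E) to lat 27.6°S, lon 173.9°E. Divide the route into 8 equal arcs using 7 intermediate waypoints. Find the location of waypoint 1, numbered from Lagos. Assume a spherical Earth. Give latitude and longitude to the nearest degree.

≈ lat 12°S, lon 11°E

Write both endpoints as unit vectors p₁, p₂ with components (cos φ cos λ, cos φ sin λ, sin φ).
The central angle between the endpoints is δ = arccos(p₁·p₂) ≈ 2.741 rad (157.1°).
Interpolate at f = 1/8 with slerp weights a = sin((1−f)δ)/sin δ ≈ 1.735, b = sin(fδ)/sin δ ≈ 0.862.
p = a·p₁ + b·p₂ ≈ (0.962, 0.183, -0.203); φ = arcsin(p_z) ≈ -11.70°, λ = atan2(p_y, p_x) ≈ 10.80°.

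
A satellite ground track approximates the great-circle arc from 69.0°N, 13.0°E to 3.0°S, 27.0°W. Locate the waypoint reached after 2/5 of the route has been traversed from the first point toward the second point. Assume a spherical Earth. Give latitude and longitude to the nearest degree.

≈ 42°N, 14°W

The haversine formula gives a central angle δ ≈ 1.344 rad (77.0°) between the endpoints.
Interpolate at f = 2/5 with slerp weights a = sin((1−f)δ)/sin δ ≈ 0.741, b = sin(fδ)/sin δ ≈ 0.525.
p = a·p₁ + b·p₂ ≈ (0.726, -0.179, 0.664); φ = arcsin(p_z) ≈ 41.60°, λ = atan2(p_y, p_x) ≈ -13.81°.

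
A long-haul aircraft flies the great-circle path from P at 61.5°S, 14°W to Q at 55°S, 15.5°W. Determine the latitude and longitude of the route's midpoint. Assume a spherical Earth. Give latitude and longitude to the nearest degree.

The haversine formula gives a central angle δ ≈ 0.114 rad (6.5°) between the endpoints.
Interpolate at f = 1/2 with slerp weights a = sin((1−f)δ)/sin δ ≈ 0.501, b = sin(fδ)/sin δ ≈ 0.501.
p = a·p₁ + b·p₂ ≈ (0.509, -0.135, -0.850); φ = arcsin(p_z) ≈ -58.25°, λ = atan2(p_y, p_x) ≈ -14.82°.

≈ 58°S, 15°W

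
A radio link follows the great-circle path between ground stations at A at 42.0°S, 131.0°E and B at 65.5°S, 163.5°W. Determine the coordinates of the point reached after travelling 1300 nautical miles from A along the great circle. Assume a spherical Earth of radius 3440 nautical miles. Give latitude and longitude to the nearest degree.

≈ 58°S, 154°E

The haversine formula gives a central angle δ ≈ 0.743 rad (42.6°) between the endpoints. The total great-circle distance is δ·R ≈ 0.743 × 3440 ≈ 2555 nmi, so the target fraction is f = 1300/2555 ≈ 0.509.
Interpolate at f ≈ 0.509 with slerp weights a = sin((1−f)δ)/sin δ ≈ 0.527, b = sin(fδ)/sin δ ≈ 0.546.
p = a·p₁ + b·p₂ ≈ (-0.474, 0.232, -0.849); φ = arcsin(p_z) ≈ -58.15°, λ = atan2(p_y, p_x) ≈ 153.97°.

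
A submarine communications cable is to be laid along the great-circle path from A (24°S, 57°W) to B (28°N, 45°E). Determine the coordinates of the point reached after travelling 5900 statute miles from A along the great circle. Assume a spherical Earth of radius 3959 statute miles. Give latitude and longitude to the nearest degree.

Convert each endpoint to a unit vector on the sphere (x = cos φ cos λ, y = cos φ sin λ, z = sin φ).
The central angle between the endpoints is δ = arccos(p₁·p₂) ≈ 1.938 rad (111.0°). The total great-circle distance is δ·R ≈ 1.938 × 3959 ≈ 7671 mi, so the target fraction is f = 5900/7671 ≈ 0.769.
Interpolate at f ≈ 0.769 with slerp weights a = sin((1−f)δ)/sin δ ≈ 0.463, b = sin(fδ)/sin δ ≈ 1.068.
p = a·p₁ + b·p₂ ≈ (0.897, 0.312, 0.313); φ = arcsin(p_z) ≈ 18.23°, λ = atan2(p_y, p_x) ≈ 19.15°.

≈ (18°N, 19°E)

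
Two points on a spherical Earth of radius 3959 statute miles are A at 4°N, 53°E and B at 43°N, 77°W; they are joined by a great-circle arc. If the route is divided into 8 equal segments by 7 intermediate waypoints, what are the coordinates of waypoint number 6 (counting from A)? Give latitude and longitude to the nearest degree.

≈ 52°N, 36°W

The haversine formula gives a central angle δ ≈ 2.006 rad (114.9°) between the endpoints.
Interpolate at f = 6/8 with slerp weights a = sin((1−f)δ)/sin δ ≈ 0.530, b = sin(fδ)/sin δ ≈ 1.100.
p = a·p₁ + b·p₂ ≈ (0.499, -0.362, 0.787); φ = arcsin(p_z) ≈ 51.94°, λ = atan2(p_y, p_x) ≈ -35.93°.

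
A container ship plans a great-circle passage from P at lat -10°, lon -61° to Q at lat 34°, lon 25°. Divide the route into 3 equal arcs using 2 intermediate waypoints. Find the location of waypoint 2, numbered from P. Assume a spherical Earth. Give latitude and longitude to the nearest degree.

≈ lat 24°, lon -8°

Convert each endpoint to a unit vector on the sphere (x = cos φ cos λ, y = cos φ sin λ, z = sin φ).
The central angle between the endpoints is δ = arccos(p₁·p₂) ≈ 1.611 rad (92.3°).
Interpolate at f = 2/3 with slerp weights a = sin((1−f)δ)/sin δ ≈ 0.512, b = sin(fδ)/sin δ ≈ 0.880.
p = a·p₁ + b·p₂ ≈ (0.905, -0.133, 0.403); φ = arcsin(p_z) ≈ 23.77°, λ = atan2(p_y, p_x) ≈ -8.34°.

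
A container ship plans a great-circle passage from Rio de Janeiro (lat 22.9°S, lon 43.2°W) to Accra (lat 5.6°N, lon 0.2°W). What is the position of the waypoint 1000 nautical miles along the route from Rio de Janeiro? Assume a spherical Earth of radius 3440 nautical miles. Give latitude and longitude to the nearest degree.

The haversine formula gives a central angle δ ≈ 0.886 rad (50.8°) between the endpoints. The total great-circle distance is δ·R ≈ 0.886 × 3440 ≈ 3048 nmi, so the target fraction is f = 1000/3048 ≈ 0.328.
Interpolate at f ≈ 0.328 with slerp weights a = sin((1−f)δ)/sin δ ≈ 0.724, b = sin(fδ)/sin δ ≈ 0.370.
p = a·p₁ + b·p₂ ≈ (0.854, -0.458, -0.246); φ = arcsin(p_z) ≈ -14.22°, λ = atan2(p_y, p_x) ≈ -28.18°.

≈ lat 14°S, lon 28°W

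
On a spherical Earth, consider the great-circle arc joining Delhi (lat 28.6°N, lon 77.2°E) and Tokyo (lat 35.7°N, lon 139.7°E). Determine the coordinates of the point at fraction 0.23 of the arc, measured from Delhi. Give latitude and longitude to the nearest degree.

≈ lat 33°N, lon 90°E

Write both endpoints as unit vectors p₁, p₂ with components (cos φ cos λ, cos φ sin λ, sin φ).
The central angle between the endpoints is δ = arccos(p₁·p₂) ≈ 0.917 rad (52.5°).
Interpolate at f = 0.23 with slerp weights a = sin((1−f)δ)/sin δ ≈ 0.817, b = sin(fδ)/sin δ ≈ 0.264.
p = a·p₁ + b·p₂ ≈ (-0.004, 0.838, 0.545); φ = arcsin(p_z) ≈ 33.04°, λ = atan2(p_y, p_x) ≈ 90.30°.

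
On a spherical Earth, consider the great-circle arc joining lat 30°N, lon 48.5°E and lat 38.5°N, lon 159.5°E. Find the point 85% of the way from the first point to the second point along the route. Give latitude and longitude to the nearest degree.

The haversine formula gives a central angle δ ≈ 1.502 rad (86.1°) between the endpoints.
Interpolate at f = 0.85 with slerp weights a = sin((1−f)δ)/sin δ ≈ 0.224, b = sin(fδ)/sin δ ≈ 0.959.
p = a·p₁ + b·p₂ ≈ (-0.575, 0.408, 0.709); φ = arcsin(p_z) ≈ 45.17°, λ = atan2(p_y, p_x) ≈ 144.62°.

≈ lat 45°N, lon 145°E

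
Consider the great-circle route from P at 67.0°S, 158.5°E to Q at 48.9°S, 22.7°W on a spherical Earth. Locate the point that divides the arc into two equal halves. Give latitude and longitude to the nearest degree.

Write both endpoints as unit vectors p₁, p₂ with components (cos φ cos λ, cos φ sin λ, sin φ).
The central angle between the endpoints is δ = arccos(p₁·p₂) ≈ 1.119 rad (64.1°).
Interpolate at f = 1/2 with slerp weights a = sin((1−f)δ)/sin δ ≈ 0.590, b = sin(fδ)/sin δ ≈ 0.590.
p = a·p₁ + b·p₂ ≈ (0.143, -0.065, -0.988); φ = arcsin(p_z) ≈ -80.94°, λ = atan2(p_y, p_x) ≈ -24.46°.

≈ 81°S, 24°W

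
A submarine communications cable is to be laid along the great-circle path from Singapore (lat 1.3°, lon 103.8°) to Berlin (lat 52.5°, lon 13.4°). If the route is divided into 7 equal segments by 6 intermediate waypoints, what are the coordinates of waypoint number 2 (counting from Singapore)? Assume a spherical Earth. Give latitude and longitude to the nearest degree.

Write both endpoints as unit vectors p₁, p₂ with components (cos φ cos λ, cos φ sin λ, sin φ).
The central angle between the endpoints is δ = arccos(p₁·p₂) ≈ 1.557 rad (89.2°).
Interpolate at f = 2/7 with slerp weights a = sin((1−f)δ)/sin δ ≈ 0.897, b = sin(fδ)/sin δ ≈ 0.430.
p = a·p₁ + b·p₂ ≈ (0.041, 0.931, 0.362); φ = arcsin(p_z) ≈ 21.21°, λ = atan2(p_y, p_x) ≈ 87.48°.

≈ lat 21°, lon 87°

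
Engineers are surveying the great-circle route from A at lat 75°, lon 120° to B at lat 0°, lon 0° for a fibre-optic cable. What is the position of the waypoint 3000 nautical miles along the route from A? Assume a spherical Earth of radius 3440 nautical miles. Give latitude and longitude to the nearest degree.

Convert each endpoint to a unit vector on the sphere (x = cos φ cos λ, y = cos φ sin λ, z = sin φ).
The central angle between the endpoints is δ = arccos(p₁·p₂) ≈ 1.701 rad (97.4°). The total great-circle distance is δ·R ≈ 1.701 × 3440 ≈ 5850 nmi, so the target fraction is f = 3000/5850 ≈ 0.513.
Interpolate at f ≈ 0.513 with slerp weights a = sin((1−f)δ)/sin δ ≈ 0.743, b = sin(fδ)/sin δ ≈ 0.772.
p = a·p₁ + b·p₂ ≈ (0.676, 0.167, 0.718); φ = arcsin(p_z) ≈ 45.88°, λ = atan2(p_y, p_x) ≈ 13.84°.

≈ lat 46°, lon 14°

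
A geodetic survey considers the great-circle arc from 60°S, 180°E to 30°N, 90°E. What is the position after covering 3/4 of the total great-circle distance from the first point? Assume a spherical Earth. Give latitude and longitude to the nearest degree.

Convert each endpoint to a unit vector on the sphere (x = cos φ cos λ, y = cos φ sin λ, z = sin φ).
The central angle between the endpoints is δ = arccos(p₁·p₂) ≈ 2.019 rad (115.7°).
Interpolate at f = 3/4 with slerp weights a = sin((1−f)δ)/sin δ ≈ 0.536, b = sin(fδ)/sin δ ≈ 1.108.
p = a·p₁ + b·p₂ ≈ (-0.268, 0.959, 0.089); φ = arcsin(p_z) ≈ 5.12°, λ = atan2(p_y, p_x) ≈ 105.62°.

≈ 5°N, 106°E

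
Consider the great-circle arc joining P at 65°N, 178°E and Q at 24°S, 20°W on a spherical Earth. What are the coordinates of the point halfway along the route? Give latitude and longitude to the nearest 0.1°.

The haversine formula gives a central angle δ ≈ 2.398 rad (137.4°) between the endpoints.
Interpolate at f = 1/2 with slerp weights a = sin((1−f)δ)/sin δ ≈ 1.376, b = sin(fδ)/sin δ ≈ 1.376.
p = a·p₁ + b·p₂ ≈ (0.600, -0.410, 0.687); φ = arcsin(p_z) ≈ 43.41°, λ = atan2(p_y, p_x) ≈ -34.32°.

≈ 43.4°N, 34.3°W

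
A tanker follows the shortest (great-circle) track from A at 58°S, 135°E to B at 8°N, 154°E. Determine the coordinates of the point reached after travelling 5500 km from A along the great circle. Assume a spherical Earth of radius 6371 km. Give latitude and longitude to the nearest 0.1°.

≈ 10.0°S, 150.6°E

Write both endpoints as unit vectors p₁, p₂ with components (cos φ cos λ, cos φ sin λ, sin φ).
The central angle between the endpoints is δ = arccos(p₁·p₂) ≈ 1.183 rad (67.8°). The total great-circle distance is δ·R ≈ 1.183 × 6371 ≈ 7537 km, so the target fraction is f = 5500/7537 ≈ 0.730.
Interpolate at f ≈ 0.730 with slerp weights a = sin((1−f)δ)/sin δ ≈ 0.340, b = sin(fδ)/sin δ ≈ 0.821.
p = a·p₁ + b·p₂ ≈ (-0.858, 0.484, -0.174); φ = arcsin(p_z) ≈ -10.00°, λ = atan2(p_y, p_x) ≈ 150.59°.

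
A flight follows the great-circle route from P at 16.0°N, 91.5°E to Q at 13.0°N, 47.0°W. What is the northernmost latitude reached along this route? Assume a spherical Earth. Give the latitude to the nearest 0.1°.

≈ 36.2°N

The great circle lies in the plane with unit normal n̂ = (p₁ × p₂)/|p₁ × p₂|.
Here n̂_z ≈ -0.807; the vertex latitude is φ_max = arccos|n̂_z| ≈ 36.2°.
Check via Clairaut: cos φ_max = |cos φ₁| · sin C = cos(16.0°)·sin(57.1°) ≈ 0.807, again giving ≈ 36.2°.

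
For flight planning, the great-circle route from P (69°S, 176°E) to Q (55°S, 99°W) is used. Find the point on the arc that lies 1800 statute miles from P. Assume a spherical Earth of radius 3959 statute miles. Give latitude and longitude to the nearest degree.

From cos δ = sin φ₁ sin φ₂ + cos φ₁ cos φ₂ cos Δλ, the central angle is δ ≈ 0.672 rad (38.5°). The total great-circle distance is δ·R ≈ 0.672 × 3959 ≈ 2660 mi, so the target fraction is f = 1800/2660 ≈ 0.677.
Interpolate at f ≈ 0.677 with slerp weights a = sin((1−f)δ)/sin δ ≈ 0.346, b = sin(fδ)/sin δ ≈ 0.706.
p = a·p₁ + b·p₂ ≈ (-0.187, -0.391, -0.901); φ = arcsin(p_z) ≈ -64.31°, λ = atan2(p_y, p_x) ≈ -115.57°.

≈ (64°S, 116°W)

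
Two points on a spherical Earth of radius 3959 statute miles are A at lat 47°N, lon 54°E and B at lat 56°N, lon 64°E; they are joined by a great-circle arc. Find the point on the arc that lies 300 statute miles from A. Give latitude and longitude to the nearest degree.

≈ lat 51°N, lon 58°E

The haversine formula gives a central angle δ ≈ 0.191 rad (10.9°) between the endpoints. The total great-circle distance is δ·R ≈ 0.191 × 3959 ≈ 755 mi, so the target fraction is f = 300/755 ≈ 0.398.
Interpolate at f ≈ 0.398 with slerp weights a = sin((1−f)δ)/sin δ ≈ 0.605, b = sin(fδ)/sin δ ≈ 0.400.
p = a·p₁ + b·p₂ ≈ (0.340, 0.535, 0.774); φ = arcsin(p_z) ≈ 50.68°, λ = atan2(p_y, p_x) ≈ 57.51°.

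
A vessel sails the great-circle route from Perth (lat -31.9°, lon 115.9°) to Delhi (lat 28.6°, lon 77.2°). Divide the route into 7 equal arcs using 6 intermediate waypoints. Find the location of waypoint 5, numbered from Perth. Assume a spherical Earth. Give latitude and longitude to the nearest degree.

≈ lat 11°, lon 89°

Write both endpoints as unit vectors p₁, p₂ with components (cos φ cos λ, cos φ sin λ, sin φ).
The central angle between the endpoints is δ = arccos(p₁·p₂) ≈ 1.236 rad (70.8°).
Interpolate at f = 5/7 with slerp weights a = sin((1−f)δ)/sin δ ≈ 0.366, b = sin(fδ)/sin δ ≈ 0.818.
p = a·p₁ + b·p₂ ≈ (0.023, 0.980, 0.198); φ = arcsin(p_z) ≈ 11.42°, λ = atan2(p_y, p_x) ≈ 88.64°.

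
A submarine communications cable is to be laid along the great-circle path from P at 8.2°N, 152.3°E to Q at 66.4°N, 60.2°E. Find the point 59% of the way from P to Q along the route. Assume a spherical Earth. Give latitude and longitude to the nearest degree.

≈ 51°N, 123°E

From cos δ = sin φ₁ sin φ₂ + cos φ₁ cos φ₂ cos Δλ, the central angle is δ ≈ 1.454 rad (83.3°).
Interpolate at f = 0.59 with slerp weights a = sin((1−f)δ)/sin δ ≈ 0.565, b = sin(fδ)/sin δ ≈ 0.762.
p = a·p₁ + b·p₂ ≈ (-0.344, 0.525, 0.779); φ = arcsin(p_z) ≈ 51.14°, λ = atan2(p_y, p_x) ≈ 123.24°.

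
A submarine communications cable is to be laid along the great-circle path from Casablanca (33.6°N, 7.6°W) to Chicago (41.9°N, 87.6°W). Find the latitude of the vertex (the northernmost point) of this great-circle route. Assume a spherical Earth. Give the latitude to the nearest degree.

≈ 46°N

The great circle lies in the plane with unit normal n̂ = (p₁ × p₂)/|p₁ × p₂|.
Here n̂_z ≈ -0.695; the vertex latitude is φ_max = arccos|n̂_z| ≈ 46.0°.
Check via Clairaut: cos φ_max = |cos φ₁| · sin C = cos(33.6°)·sin(56.5°) ≈ 0.695, again giving ≈ 46.0°.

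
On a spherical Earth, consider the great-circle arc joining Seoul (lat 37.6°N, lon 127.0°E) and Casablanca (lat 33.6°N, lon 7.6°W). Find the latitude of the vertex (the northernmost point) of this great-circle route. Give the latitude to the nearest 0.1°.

≈ 61.7°N

The great circle lies in the plane with unit normal n̂ = (p₁ × p₂)/|p₁ × p₂|.
Here n̂_z ≈ -0.474; the vertex latitude is φ_max = arccos|n̂_z| ≈ 61.7°.
Check via Clairaut: cos φ_max = |cos φ₁| · sin C = cos(37.6°)·sin(36.7°) ≈ 0.474, again giving ≈ 61.7°.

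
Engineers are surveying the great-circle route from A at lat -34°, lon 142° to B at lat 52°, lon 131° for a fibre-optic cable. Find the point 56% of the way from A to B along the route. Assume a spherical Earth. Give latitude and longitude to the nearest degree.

Write both endpoints as unit vectors p₁, p₂ with components (cos φ cos λ, cos φ sin λ, sin φ).
The central angle between the endpoints is δ = arccos(p₁·p₂) ≈ 1.510 rad (86.5°).
Interpolate at f = 0.56 with slerp weights a = sin((1−f)δ)/sin δ ≈ 0.618, b = sin(fδ)/sin δ ≈ 0.750.
p = a·p₁ + b·p₂ ≈ (-0.707, 0.664, 0.245); φ = arcsin(p_z) ≈ 14.21°, λ = atan2(p_y, p_x) ≈ 136.79°.

≈ lat 14°, lon 137°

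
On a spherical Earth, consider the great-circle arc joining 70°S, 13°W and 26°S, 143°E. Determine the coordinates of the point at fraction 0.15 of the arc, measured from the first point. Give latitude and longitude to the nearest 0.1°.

Write both endpoints as unit vectors p₁, p₂ with components (cos φ cos λ, cos φ sin λ, sin φ).
The central angle between the endpoints is δ = arccos(p₁·p₂) ≈ 1.439 rad (82.5°).
Interpolate at f = 0.15 with slerp weights a = sin((1−f)δ)/sin δ ≈ 0.948, b = sin(fδ)/sin δ ≈ 0.216.
p = a·p₁ + b·p₂ ≈ (0.161, 0.044, -0.986); φ = arcsin(p_z) ≈ -80.40°, λ = atan2(p_y, p_x) ≈ 15.26°.

≈ 80.4°S, 15.3°E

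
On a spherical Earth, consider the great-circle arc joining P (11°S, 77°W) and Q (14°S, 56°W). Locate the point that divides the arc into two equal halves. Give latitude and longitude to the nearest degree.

≈ (13°S, 67°W)

The haversine formula gives a central angle δ ≈ 0.362 rad (20.7°) between the endpoints.
Interpolate at f = 1/2 with slerp weights a = sin((1−f)δ)/sin δ ≈ 0.508, b = sin(fδ)/sin δ ≈ 0.508.
p = a·p₁ + b·p₂ ≈ (0.388, -0.895, -0.220); φ = arcsin(p_z) ≈ -12.71°, λ = atan2(p_y, p_x) ≈ -66.56°.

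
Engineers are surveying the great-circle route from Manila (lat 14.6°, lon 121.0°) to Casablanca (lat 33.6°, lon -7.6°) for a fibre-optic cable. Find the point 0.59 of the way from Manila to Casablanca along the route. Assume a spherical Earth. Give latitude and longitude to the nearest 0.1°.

≈ lat 47.3°, lon 51.2°

From cos δ = sin φ₁ sin φ₂ + cos φ₁ cos φ₂ cos Δλ, the central angle is δ ≈ 1.943 rad (111.3°).
Interpolate at f = 0.59 with slerp weights a = sin((1−f)δ)/sin δ ≈ 0.767, b = sin(fδ)/sin δ ≈ 0.978.
p = a·p₁ + b·p₂ ≈ (0.425, 0.529, 0.735); φ = arcsin(p_z) ≈ 47.28°, λ = atan2(p_y, p_x) ≈ 51.21°.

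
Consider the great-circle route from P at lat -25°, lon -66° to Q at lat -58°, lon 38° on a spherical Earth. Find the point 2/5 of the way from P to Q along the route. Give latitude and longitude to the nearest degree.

Convert each endpoint to a unit vector on the sphere (x = cos φ cos λ, y = cos φ sin λ, z = sin φ).
The central angle between the endpoints is δ = arccos(p₁·p₂) ≈ 1.326 rad (76.0°).
Interpolate at f = 2/5 with slerp weights a = sin((1−f)δ)/sin δ ≈ 0.736, b = sin(fδ)/sin δ ≈ 0.521.
p = a·p₁ + b·p₂ ≈ (0.489, -0.439, -0.753); φ = arcsin(p_z) ≈ -48.88°, λ = atan2(p_y, p_x) ≈ -41.94°.

≈ lat -49°, lon -42°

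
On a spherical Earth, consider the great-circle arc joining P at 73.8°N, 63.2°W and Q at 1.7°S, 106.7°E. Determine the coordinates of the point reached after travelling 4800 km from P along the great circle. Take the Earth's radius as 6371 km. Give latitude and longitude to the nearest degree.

Write both endpoints as unit vectors p₁, p₂ with components (cos φ cos λ, cos φ sin λ, sin φ).
The central angle between the endpoints is δ = arccos(p₁·p₂) ≈ 1.879 rad (107.6°). The total great-circle distance is δ·R ≈ 1.879 × 6371 ≈ 11969 km, so the target fraction is f = 4800/11969 ≈ 0.401.
Interpolate at f ≈ 0.401 with slerp weights a = sin((1−f)δ)/sin δ ≈ 0.947, b = sin(fδ)/sin δ ≈ 0.718.
p = a·p₁ + b·p₂ ≈ (-0.087, 0.452, 0.888); φ = arcsin(p_z) ≈ 62.62°, λ = atan2(p_y, p_x) ≈ 100.92°.

≈ 63°N, 101°E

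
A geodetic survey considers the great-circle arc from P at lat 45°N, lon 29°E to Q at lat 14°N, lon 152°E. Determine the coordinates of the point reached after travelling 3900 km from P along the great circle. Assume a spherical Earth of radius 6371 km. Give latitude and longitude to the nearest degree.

≈ lat 54°N, lon 83°E

Write both endpoints as unit vectors p₁, p₂ with components (cos φ cos λ, cos φ sin λ, sin φ).
The central angle between the endpoints is δ = arccos(p₁·p₂) ≈ 1.775 rad (101.7°). The total great-circle distance is δ·R ≈ 1.775 × 6371 ≈ 11307 km, so the target fraction is f = 3900/11307 ≈ 0.345.
Interpolate at f ≈ 0.345 with slerp weights a = sin((1−f)δ)/sin δ ≈ 0.937, b = sin(fδ)/sin δ ≈ 0.587.
p = a·p₁ + b·p₂ ≈ (0.077, 0.589, 0.805); φ = arcsin(p_z) ≈ 53.58°, λ = atan2(p_y, p_x) ≈ 82.55°.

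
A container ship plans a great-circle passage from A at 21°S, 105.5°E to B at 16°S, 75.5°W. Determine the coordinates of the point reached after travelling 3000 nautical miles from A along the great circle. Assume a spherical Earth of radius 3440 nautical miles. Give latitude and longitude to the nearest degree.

≈ 71°S, 109°E

From cos δ = sin φ₁ sin φ₂ + cos φ₁ cos φ₂ cos Δλ, the central angle is δ ≈ 2.496 rad (143.0°). The total great-circle distance is δ·R ≈ 2.496 × 3440 ≈ 8585 nmi, so the target fraction is f = 3000/8585 ≈ 0.349.
Interpolate at f ≈ 0.349 with slerp weights a = sin((1−f)δ)/sin δ ≈ 1.659, b = sin(fδ)/sin δ ≈ 1.272.
p = a·p₁ + b·p₂ ≈ (-0.108, 0.309, -0.945); φ = arcsin(p_z) ≈ -70.92°, λ = atan2(p_y, p_x) ≈ 109.24°.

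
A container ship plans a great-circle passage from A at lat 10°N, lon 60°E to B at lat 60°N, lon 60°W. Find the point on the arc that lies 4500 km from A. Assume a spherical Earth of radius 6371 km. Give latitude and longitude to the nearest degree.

≈ lat 45°N, lon 36°E

The haversine formula gives a central angle δ ≈ 1.667 rad (95.5°) between the endpoints. The total great-circle distance is δ·R ≈ 1.667 × 6371 ≈ 10619 km, so the target fraction is f = 4500/10619 ≈ 0.424.
Interpolate at f ≈ 0.424 with slerp weights a = sin((1−f)δ)/sin δ ≈ 0.823, b = sin(fδ)/sin δ ≈ 0.652.
p = a·p₁ + b·p₂ ≈ (0.568, 0.420, 0.708); φ = arcsin(p_z) ≈ 45.04°, λ = atan2(p_y, p_x) ≈ 36.45°.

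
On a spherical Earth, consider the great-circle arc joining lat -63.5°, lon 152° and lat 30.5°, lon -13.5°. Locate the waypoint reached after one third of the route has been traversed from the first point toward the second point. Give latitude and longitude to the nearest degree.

Convert each endpoint to a unit vector on the sphere (x = cos φ cos λ, y = cos φ sin λ, z = sin φ).
The central angle between the endpoints is δ = arccos(p₁·p₂) ≈ 2.544 rad (145.7°).
Interpolate at f = 1/3 with slerp weights a = sin((1−f)δ)/sin δ ≈ 1.762, b = sin(fδ)/sin δ ≈ 1.332.
p = a·p₁ + b·p₂ ≈ (0.422, 0.101, -0.901); φ = arcsin(p_z) ≈ -64.31°, λ = atan2(p_y, p_x) ≈ 13.51°.

≈ lat -64°, lon 14°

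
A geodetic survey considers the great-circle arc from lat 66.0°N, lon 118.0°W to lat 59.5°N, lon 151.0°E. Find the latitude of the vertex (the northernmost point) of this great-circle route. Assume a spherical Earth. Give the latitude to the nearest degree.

The great circle lies in the plane with unit normal n̂ = (p₁ × p₂)/|p₁ × p₂|.
Here n̂_z ≈ -0.332; the vertex latitude is φ_max = arccos|n̂_z| ≈ 70.6°.
Check via Clairaut: cos φ_max = |cos φ₁| · sin C = cos(66.0°)·sin(54.8°) ≈ 0.332, again giving ≈ 70.6°.

≈ 71°N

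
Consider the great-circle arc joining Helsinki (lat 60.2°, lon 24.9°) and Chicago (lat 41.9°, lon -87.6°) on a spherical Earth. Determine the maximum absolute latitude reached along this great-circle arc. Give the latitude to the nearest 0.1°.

The great circle lies in the plane with unit normal n̂ = (p₁ × p₂)/|p₁ × p₂|.
Here n̂_z ≈ -0.380; the vertex latitude is φ_max = arccos|n̂_z| ≈ 67.7°.

≈ 67.7°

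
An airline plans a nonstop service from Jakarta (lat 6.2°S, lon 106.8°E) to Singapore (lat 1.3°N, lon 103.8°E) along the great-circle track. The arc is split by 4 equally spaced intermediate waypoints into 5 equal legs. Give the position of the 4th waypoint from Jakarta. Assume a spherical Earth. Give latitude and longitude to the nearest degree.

Convert each endpoint to a unit vector on the sphere (x = cos φ cos λ, y = cos φ sin λ, z = sin φ).
The central angle between the endpoints is δ = arccos(p₁·p₂) ≈ 0.141 rad (8.1°).
Interpolate at f = 4/5 with slerp weights a = sin((1−f)δ)/sin δ ≈ 0.201, b = sin(fδ)/sin δ ≈ 0.801.
p = a·p₁ + b·p₂ ≈ (-0.249, 0.969, -0.003); φ = arcsin(p_z) ≈ -0.20°, λ = atan2(p_y, p_x) ≈ 104.40°.

≈ lat 0°N, lon 104°E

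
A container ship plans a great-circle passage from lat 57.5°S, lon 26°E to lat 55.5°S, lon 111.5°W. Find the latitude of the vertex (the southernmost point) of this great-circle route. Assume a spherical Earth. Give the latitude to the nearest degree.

≈ 77°S

The great circle lies in the plane with unit normal n̂ = (p₁ × p₂)/|p₁ × p₂|.
Here n̂_z ≈ -0.233; the vertex latitude is φ_max = arccos|n̂_z| ≈ 76.5°.
Check via Clairaut: cos φ_max = |cos φ₁| · sin C = cos(57.5°)·sin(154.3°) ≈ 0.233, again giving ≈ 76.5°.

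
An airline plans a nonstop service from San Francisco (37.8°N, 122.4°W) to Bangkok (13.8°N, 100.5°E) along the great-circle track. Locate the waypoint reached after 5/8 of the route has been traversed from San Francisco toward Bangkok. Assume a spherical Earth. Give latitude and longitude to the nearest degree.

≈ 45°N, 135°E

Write both endpoints as unit vectors p₁, p₂ with components (cos φ cos λ, cos φ sin λ, sin φ).
The central angle between the endpoints is δ = arccos(p₁·p₂) ≈ 2.000 rad (114.6°).
Interpolate at f = 5/8 with slerp weights a = sin((1−f)δ)/sin δ ≈ 0.749, b = sin(fδ)/sin δ ≈ 1.043.
p = a·p₁ + b·p₂ ≈ (-0.502, 0.496, 0.708); φ = arcsin(p_z) ≈ 45.09°, λ = atan2(p_y, p_x) ≈ 135.32°.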